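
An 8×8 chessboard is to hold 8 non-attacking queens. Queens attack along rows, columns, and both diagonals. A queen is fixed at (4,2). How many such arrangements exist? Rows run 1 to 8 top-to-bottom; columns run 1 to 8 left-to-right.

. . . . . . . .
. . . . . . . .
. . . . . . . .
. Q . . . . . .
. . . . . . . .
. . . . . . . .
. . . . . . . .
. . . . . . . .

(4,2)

8

Branch on row 1: col 1 → 0; col 3 → 2; col 4 → 2; col 6 → 3; col 7 → 1; col 8 → 0.
Sum: 0 + 2 + 2 + 3 + 1 + 0 = 8.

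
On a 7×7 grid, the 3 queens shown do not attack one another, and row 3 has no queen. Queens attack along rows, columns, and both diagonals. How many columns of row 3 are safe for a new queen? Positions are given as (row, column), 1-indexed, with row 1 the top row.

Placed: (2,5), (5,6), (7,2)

3

(2,5) attacks row 3 at column 5 and diagonals 4, 6.
(5,6) attacks row 3 at column 6 and diagonals 4.
(7,2) attacks row 3 at column 2 and diagonals 6.
Attacked columns: {2, 4, 5, 6}. Safe: {1, 3, 7}.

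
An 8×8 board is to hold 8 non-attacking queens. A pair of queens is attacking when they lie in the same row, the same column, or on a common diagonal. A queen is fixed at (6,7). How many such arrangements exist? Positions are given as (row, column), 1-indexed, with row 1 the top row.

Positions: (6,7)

Branch on row 1: col 1 → 1; col 3 → 4; col 4 → 3; col 5 → 3; col 6 → 2; col 8 → 1.
Sum: 1 + 4 + 3 + 3 + 2 + 1 = 14.

14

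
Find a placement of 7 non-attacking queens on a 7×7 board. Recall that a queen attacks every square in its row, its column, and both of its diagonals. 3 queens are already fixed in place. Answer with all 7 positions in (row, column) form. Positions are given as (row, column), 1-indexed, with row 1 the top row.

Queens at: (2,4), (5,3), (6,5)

(1,2) (2,4) (3,6) (4,1) (5,3) (6,5) (7,7)

Row 1: attacked by (2,4)→{3,4,5}; (5,3)→{3,7}; (6,5)→{5}. Safe: 1, 2, 6. Place at column 2.
Row 3: attacked by (1,2)→{2,4}; (2,4)→{3,4,5}; (5,3)→{1,3,5}; (6,5)→{2,5}. Safe: 6, 7. Place at column 6.
Row 4: attacked by (1,2)→{2,5}; (2,4)→{2,4,6}; (3,6)→{5,6,7}; (5,3)→{2,3,4}; (6,5)→{3,5,7}. Safe: 1. Place at column 1.
Row 7: attacked by (1,2)→{2}; (2,4)→{4}; (3,6)→{2,6}; (4,1)→{1,4}; (5,3)→{1,3,5}; (6,5)→{4,5,6}. Safe: 7. Place at column 7.
Columns [2, 4, 6, 1, 3, 5, 7], r−c [-1, -2, -3, 3, 2, 1, 0], r+c [3, 6, 9, 5, 8, 11, 14] are all distinct, so no two queens attack.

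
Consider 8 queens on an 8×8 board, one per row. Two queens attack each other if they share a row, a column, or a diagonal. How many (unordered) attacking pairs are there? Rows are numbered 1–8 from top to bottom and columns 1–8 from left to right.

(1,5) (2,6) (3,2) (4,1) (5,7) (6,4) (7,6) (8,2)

6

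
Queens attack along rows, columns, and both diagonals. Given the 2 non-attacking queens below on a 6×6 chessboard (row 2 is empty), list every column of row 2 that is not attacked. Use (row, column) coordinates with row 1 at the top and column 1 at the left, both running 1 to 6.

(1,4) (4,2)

columns 1, 6

(1,4) attacks row 2 at column 4 and diagonals 3, 5.
(4,2) attacks row 2 at column 2 and diagonals 4.
Attacked columns: {2, 3, 4, 5}. Safe: {1, 6}.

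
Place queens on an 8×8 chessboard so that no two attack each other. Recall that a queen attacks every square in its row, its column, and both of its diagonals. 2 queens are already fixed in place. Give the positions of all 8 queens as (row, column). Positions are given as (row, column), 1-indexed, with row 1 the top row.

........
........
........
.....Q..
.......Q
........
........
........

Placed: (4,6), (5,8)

Row 1: attacked by (4,6)→{3,6}; (5,8)→{4,8}. Safe: 1, 2, 5, 7. Place at column 5.
Row 2: attacked by (1,5)→{4,5,6}; (4,6)→{4,6,8}; (5,8)→{5,8}. Safe: 1, 2, 3, 7. Place at column 3.
Row 3: attacked by (1,5)→{3,5,7}; (2,3)→{2,3,4}; (4,6)→{5,6,7}; (5,8)→{6,8}. Safe: 1. Place at column 1.
Row 6: attacked by (1,5)→{5}; (2,3)→{3,7}; (3,1)→{1,4}; (4,6)→{4,6,8}; (5,8)→{7,8}. Safe: 2. Place at column 2.
Row 7: attacked by (1,5)→{5}; (2,3)→{3,8}; (3,1)→{1,5}; (4,6)→{3,6}; (5,8)→{6,8}; (6,2)→{1,2,3}. Safe: 4, 7. Place at column 4.
Row 8: attacked by (1,5)→{5}; (2,3)→{3}; (3,1)→{1,6}; (4,6)→{2,6}; (5,8)→{5,8}; (6,2)→{2,4}; (7,4)→{3,4,5}. Safe: 7. Place at column 7.
Columns [5, 3, 1, 6, 8, 2, 4, 7], r−c [-4, -1, 2, -2, -3, 4, 3, 1], r+c [6, 5, 4, 10, 13, 8, 11, 15] are all distinct, so no two queens attack.

(1,5) (2,3) (3,1) (4,6) (5,8) (6,2) (7,4) (8,7)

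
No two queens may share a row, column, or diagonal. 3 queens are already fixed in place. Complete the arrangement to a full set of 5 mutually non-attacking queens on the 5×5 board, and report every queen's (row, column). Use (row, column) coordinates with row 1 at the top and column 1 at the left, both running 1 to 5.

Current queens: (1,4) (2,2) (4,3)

Row 3: attacked by (1,4)→{2,4}; (2,2)→{1,2,3}; (4,3)→{2,3,4}. Safe: 5. Place at column 5.
Row 5: attacked by (1,4)→{4}; (2,2)→{2,5}; (3,5)→{3,5}; (4,3)→{2,3,4}. Safe: 1. Place at column 1.
Columns [4, 2, 5, 3, 1], r−c [-3, 0, -2, 1, 4], r+c [5, 4, 8, 7, 6] are all distinct, so no two queens attack.

(1,4) (2,2) (3,5) (4,3) (5,1)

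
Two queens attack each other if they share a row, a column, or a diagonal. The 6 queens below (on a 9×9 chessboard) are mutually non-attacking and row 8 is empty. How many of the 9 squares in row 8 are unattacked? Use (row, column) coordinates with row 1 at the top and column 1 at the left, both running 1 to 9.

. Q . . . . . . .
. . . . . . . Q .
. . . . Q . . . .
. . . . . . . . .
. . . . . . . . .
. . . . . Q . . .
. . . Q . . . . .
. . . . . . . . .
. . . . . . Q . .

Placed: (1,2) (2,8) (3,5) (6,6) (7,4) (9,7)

1

(1,2) attacks row 8 at column 2 and diagonals 9.
(2,8) attacks row 8 at column 8 and diagonals 2.
(3,5) attacks row 8 at column 5.
(6,6) attacks row 8 at column 6 and diagonals 4, 8.
(7,4) attacks row 8 at column 4 and diagonals 3, 5.
(9,7) attacks row 8 at column 7 and diagonals 6, 8.
Attacked columns: {2, 3, 4, 5, 6, 7, 8, 9}. Safe: {1}.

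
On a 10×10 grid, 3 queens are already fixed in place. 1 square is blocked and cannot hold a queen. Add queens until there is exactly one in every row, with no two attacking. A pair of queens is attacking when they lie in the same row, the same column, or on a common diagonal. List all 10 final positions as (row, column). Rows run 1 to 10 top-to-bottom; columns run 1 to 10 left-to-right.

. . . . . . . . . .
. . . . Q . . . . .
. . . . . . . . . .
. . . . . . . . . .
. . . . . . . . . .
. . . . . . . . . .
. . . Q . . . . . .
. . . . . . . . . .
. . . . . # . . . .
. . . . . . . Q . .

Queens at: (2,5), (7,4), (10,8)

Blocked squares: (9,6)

Row 1: attacked by (2,5)→{4,5,6}; (7,4)→{4,10}; (10,8)→{8}. Safe: 1, 2, 3, 7, 9. Place at column 7.
Row 3: attacked by (1,7)→{5,7,9}; (2,5)→{4,5,6}; (7,4)→{4,8}; (10,8)→{1,8}. Safe: 2, 3, 10. Place at column 2.
Row 4: attacked by (1,7)→{4,7,10}; (2,5)→{3,5,7}; (3,2)→{1,2,3}; (7,4)→{1,4,7}; (10,8)→{2,8}. Safe: 6, 9. Place at column 6.
Row 5: attacked by (1,7)→{3,7}; (2,5)→{2,5,8}; (3,2)→{2,4}; (4,6)→{5,6,7}; (7,4)→{2,4,6}; (10,8)→{3,8}. Safe: 1, 9, 10. Place at column 1.
Row 6: attacked by (1,7)→{2,7}; (2,5)→{1,5,9}; (3,2)→{2,5}; (4,6)→{4,6,8}; (5,1)→{1,2}; (7,4)→{3,4,5}; (10,8)→{4,8}. Safe: 10. Place at column 10.
Row 8: attacked by (1,7)→{7}; (2,5)→{5}; (3,2)→{2,7}; (4,6)→{2,6,10}; (5,1)→{1,4}; (6,10)→{8,10}; (7,4)→{3,4,5}; (10,8)→{6,8,10}. Safe: 9. Place at column 9.
Row 9: attacked by (1,7)→{7}; (2,5)→{5}; (3,2)→{2,8}; (4,6)→{1,6}; (5,1)→{1,5}; (6,10)→{7,10}; (7,4)→{2,4,6}; (8,9)→{8,9,10}; (10,8)→{7,8,9}. Blocked: 6. Safe: 3. Place at column 3.
Columns [7, 5, 2, 6, 1, 10, 4, 9, 3, 8], r−c [-6, -3, 1, -2, 4, -4, 3, -1, 6, 2], r+c [8, 7, 5, 10, 6, 16, 11, 17, 12, 18] are all distinct, so no two queens attack.

(1,7) (2,5) (3,2) (4,6) (5,1) (6,10) (7,4) (8,9) (9,3) (10,8)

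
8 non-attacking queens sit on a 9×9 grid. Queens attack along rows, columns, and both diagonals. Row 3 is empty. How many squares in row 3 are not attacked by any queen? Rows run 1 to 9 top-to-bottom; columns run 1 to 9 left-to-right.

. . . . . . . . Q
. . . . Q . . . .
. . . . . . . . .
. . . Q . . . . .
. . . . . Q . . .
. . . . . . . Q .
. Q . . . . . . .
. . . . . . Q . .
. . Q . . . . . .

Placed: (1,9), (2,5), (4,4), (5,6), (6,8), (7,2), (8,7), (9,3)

1

(1,9) attacks row 3 at column 9 and diagonals 7.
(2,5) attacks row 3 at column 5 and diagonals 4, 6.
(4,4) attacks row 3 at column 4 and diagonals 3, 5.
(5,6) attacks row 3 at column 6 and diagonals 4, 8.
(6,8) attacks row 3 at column 8 and diagonals 5.
(7,2) attacks row 3 at column 2 and diagonals 6.
(8,7) attacks row 3 at column 7 and diagonals 2.
(9,3) attacks row 3 at column 3 and diagonals 9.
Attacked columns: {2, 3, 4, 5, 6, 7, 8, 9}. Safe: {1}.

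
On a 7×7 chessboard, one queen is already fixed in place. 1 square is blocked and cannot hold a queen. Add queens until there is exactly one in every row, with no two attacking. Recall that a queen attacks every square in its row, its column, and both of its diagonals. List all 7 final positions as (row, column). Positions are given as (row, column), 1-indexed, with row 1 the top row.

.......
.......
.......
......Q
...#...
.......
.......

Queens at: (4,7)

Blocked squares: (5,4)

Row 1: attacked by (4,7)→{4,7}. Safe: 1, 2, 3, 5, 6. Place at column 2.
Row 2: attacked by (1,2)→{1,2,3}; (4,7)→{5,7}. Safe: 4, 6. Place at column 4.
Row 3: attacked by (1,2)→{2,4}; (2,4)→{3,4,5}; (4,7)→{6,7}. Safe: 1. Place at column 1.
Row 5: attacked by (1,2)→{2,6}; (2,4)→{1,4,7}; (3,1)→{1,3}; (4,7)→{6,7}. Blocked: 4. Safe: 5. Place at column 5.
Row 6: attacked by (1,2)→{2,7}; (2,4)→{4}; (3,1)→{1,4}; (4,7)→{5,7}; (5,5)→{4,5,6}. Safe: 3. Place at column 3.
Row 7: attacked by (1,2)→{2}; (2,4)→{4}; (3,1)→{1,5}; (4,7)→{4,7}; (5,5)→{3,5,7}; (6,3)→{2,3,4}. Safe: 6. Place at column 6.
Columns [2, 4, 1, 7, 5, 3, 6], r−c [-1, -2, 2, -3, 0, 3, 1], r+c [3, 6, 4, 11, 10, 9, 13] are all distinct, so no two queens attack.

(1,2) (2,4) (3,1) (4,7) (5,5) (6,3) (7,6)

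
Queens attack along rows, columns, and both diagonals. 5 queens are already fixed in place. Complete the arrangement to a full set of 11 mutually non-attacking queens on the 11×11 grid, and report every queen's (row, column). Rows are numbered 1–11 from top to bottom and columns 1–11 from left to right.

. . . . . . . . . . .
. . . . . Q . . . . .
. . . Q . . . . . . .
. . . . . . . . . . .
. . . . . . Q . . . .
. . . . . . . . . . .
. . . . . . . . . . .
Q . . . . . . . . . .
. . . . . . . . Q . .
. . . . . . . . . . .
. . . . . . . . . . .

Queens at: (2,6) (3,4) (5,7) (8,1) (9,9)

(1,10) (2,6) (3,4) (4,2) (5,7) (6,11) (7,3) (8,1) (9,9) (10,5) (11,8)

Row 1: attacked by (2,6)→{5,6,7}; (3,4)→{2,4,6}; (5,7)→{3,7,11}; (8,1)→{1,8}; (9,9)→{1,9}. Safe: 10. Place at column 10.
Row 4: attacked by (1,10)→{7,10}; (2,6)→{4,6,8}; (3,4)→{3,4,5}; (5,7)→{6,7,8}; (8,1)→{1,5}; (9,9)→{4,9}. Safe: 2, 11. Place at column 2.
Row 6: attacked by (1,10)→{5,10}; (2,6)→{2,6,10}; (3,4)→{1,4,7}; (4,2)→{2,4}; (5,7)→{6,7,8}; (8,1)→{1,3}; (9,9)→{6,9}. Safe: 11. Place at column 11.
Row 7: attacked by (1,10)→{4,10}; (2,6)→{1,6,11}; (3,4)→{4,8}; (4,2)→{2,5}; (5,7)→{5,7,9}; (6,11)→{10,11}; (8,1)→{1,2}; (9,9)→{7,9,11}. Safe: 3. Place at column 3.
Row 10: attacked by (1,10)→{1,10}; (2,6)→{6}; (3,4)→{4,11}; (4,2)→{2,8}; (5,7)→{2,7}; (6,11)→{7,11}; (7,3)→{3,6}; (8,1)→{1,3}; (9,9)→{8,9,10}. Safe: 5. Place at column 5.
Row 11: attacked by (1,10)→{10}; (2,6)→{6}; (3,4)→{4}; (4,2)→{2,9}; (5,7)→{1,7}; (6,11)→{6,11}; (7,3)→{3,7}; (8,1)→{1,4}; (9,9)→{7,9,11}; (10,5)→{4,5,6}. Safe: 8. Place at column 8.
Columns [10, 6, 4, 2, 7, 11, 3, 1, 9, 5, 8], r−c [-9, -4, -1, 2, -2, -5, 4, 7, 0, 5, 3], r+c [11, 8, 7, 6, 12, 17, 10, 9, 18, 15, 19] are all distinct, so no two queens attack.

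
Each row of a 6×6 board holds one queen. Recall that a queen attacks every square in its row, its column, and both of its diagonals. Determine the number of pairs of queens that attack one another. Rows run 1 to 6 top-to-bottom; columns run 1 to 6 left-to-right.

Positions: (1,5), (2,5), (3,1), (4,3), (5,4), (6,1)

6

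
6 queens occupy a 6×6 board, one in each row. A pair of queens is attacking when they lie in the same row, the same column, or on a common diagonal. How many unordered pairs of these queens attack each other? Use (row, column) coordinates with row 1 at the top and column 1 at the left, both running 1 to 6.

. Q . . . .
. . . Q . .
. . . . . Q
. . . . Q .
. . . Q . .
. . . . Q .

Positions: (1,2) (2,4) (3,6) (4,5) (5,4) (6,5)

7

Same column: (2,4)–(5,4) (column 4); (4,5)–(6,5) (column 5).
Same diagonal: (1,2)–(4,5) (|1−4| = |2−5| = 3); (3,6)–(4,5) (|3−4| = |6−5| = 1); (3,6)–(5,4) (|3−5| = |6−4| = 2); (4,5)–(5,4) (|4−5| = |5−4| = 1); (5,4)–(6,5) (|5−6| = |4−5| = 1).
Total attacking pairs: 7.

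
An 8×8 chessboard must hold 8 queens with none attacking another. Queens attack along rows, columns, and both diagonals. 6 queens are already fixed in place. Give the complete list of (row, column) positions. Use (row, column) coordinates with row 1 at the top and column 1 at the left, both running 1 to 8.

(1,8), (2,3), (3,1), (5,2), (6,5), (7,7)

(1,8) (2,3) (3,1) (4,6) (5,2) (6,5) (7,7) (8,4)

Row 4: attacked by (1,8)→{5,8}; (2,3)→{1,3,5}; (3,1)→{1,2}; (5,2)→{1,2,3}; (6,5)→{3,5,7}; (7,7)→{4,7}. Safe: 6. Place at column 6.
Row 8: attacked by (1,8)→{1,8}; (2,3)→{3}; (3,1)→{1,6}; (4,6)→{2,6}; (5,2)→{2,5}; (6,5)→{3,5,7}; (7,7)→{6,7,8}. Safe: 4. Place at column 4.
Columns [8, 3, 1, 6, 2, 5, 7, 4], r−c [-7, -1, 2, -2, 3, 1, 0, 4], r+c [9, 5, 4, 10, 7, 11, 14, 12] are all distinct, so no two queens attack.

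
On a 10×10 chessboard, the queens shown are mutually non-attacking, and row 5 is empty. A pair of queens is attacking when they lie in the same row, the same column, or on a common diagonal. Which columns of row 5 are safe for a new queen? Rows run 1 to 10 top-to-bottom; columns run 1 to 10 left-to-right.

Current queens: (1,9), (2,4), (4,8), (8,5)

columns 3, 6, 10

(1,9) attacks row 5 at column 9 and diagonals 5.
(2,4) attacks row 5 at column 4 and diagonals 1, 7.
(4,8) attacks row 5 at column 8 and diagonals 7, 9.
(8,5) attacks row 5 at column 5 and diagonals 2, 8.
Attacked columns: {1, 2, 4, 5, 7, 8, 9}. Safe: {3, 6, 10}.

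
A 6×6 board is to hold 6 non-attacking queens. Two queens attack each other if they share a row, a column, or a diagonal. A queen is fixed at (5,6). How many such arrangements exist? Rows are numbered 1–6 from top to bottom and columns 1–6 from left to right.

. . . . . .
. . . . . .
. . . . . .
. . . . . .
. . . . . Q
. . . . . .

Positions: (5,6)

1

Branch on row 1: col 1 → 0; col 3 → 0; col 4 → 1; col 5 → 0.
Sum: 0 + 0 + 1 + 0 = 1.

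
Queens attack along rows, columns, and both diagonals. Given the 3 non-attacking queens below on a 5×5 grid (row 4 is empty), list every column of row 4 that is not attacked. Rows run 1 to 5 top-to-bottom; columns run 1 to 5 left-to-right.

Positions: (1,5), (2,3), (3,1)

(1,5) attacks row 4 at column 5 and diagonals 2.
(2,3) attacks row 4 at column 3 and diagonals 1, 5.
(3,1) attacks row 4 at column 1 and diagonals 2.
Attacked columns: {1, 2, 3, 5}. Safe: {4}.

columns 4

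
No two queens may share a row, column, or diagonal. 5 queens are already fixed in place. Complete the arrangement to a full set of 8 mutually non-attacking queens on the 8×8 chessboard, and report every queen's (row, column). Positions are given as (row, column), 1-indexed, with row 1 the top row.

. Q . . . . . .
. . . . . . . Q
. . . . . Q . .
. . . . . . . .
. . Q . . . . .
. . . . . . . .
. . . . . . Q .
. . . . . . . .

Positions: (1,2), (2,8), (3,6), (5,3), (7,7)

(1,2) (2,8) (3,6) (4,1) (5,3) (6,5) (7,7) (8,4)

Row 4: attacked by (1,2)→{2,5}; (2,8)→{6,8}; (3,6)→{5,6,7}; (5,3)→{2,3,4}; (7,7)→{4,7}. Safe: 1. Place at column 1.
Row 6: attacked by (1,2)→{2,7}; (2,8)→{4,8}; (3,6)→{3,6}; (4,1)→{1,3}; (5,3)→{2,3,4}; (7,7)→{6,7,8}. Safe: 5. Place at column 5.
Row 8: attacked by (1,2)→{2}; (2,8)→{2,8}; (3,6)→{1,6}; (4,1)→{1,5}; (5,3)→{3,6}; (6,5)→{3,5,7}; (7,7)→{6,7,8}. Safe: 4. Place at column 4.
Columns [2, 8, 6, 1, 3, 5, 7, 4], r−c [-1, -6, -3, 3, 2, 1, 0, 4], r+c [3, 10, 9, 5, 8, 11, 14, 12] are all distinct, so no two queens attack.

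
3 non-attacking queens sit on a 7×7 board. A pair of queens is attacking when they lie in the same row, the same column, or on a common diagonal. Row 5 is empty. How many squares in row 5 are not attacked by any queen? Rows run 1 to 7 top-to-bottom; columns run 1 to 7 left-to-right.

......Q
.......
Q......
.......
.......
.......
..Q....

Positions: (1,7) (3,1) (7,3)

(1,7) attacks row 5 at column 7 and diagonals 3.
(3,1) attacks row 5 at column 1 and diagonals 3.
(7,3) attacks row 5 at column 3 and diagonals 1, 5.
Attacked columns: {1, 3, 5, 7}. Safe: {2, 4, 6}.

3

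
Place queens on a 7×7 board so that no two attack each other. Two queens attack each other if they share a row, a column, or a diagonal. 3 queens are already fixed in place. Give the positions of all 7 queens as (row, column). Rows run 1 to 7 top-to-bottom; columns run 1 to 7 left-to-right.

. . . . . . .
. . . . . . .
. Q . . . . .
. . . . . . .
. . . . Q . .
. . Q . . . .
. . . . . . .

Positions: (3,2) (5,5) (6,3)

(1,6) (2,4) (3,2) (4,7) (5,5) (6,3) (7,1)

Row 1: attacked by (3,2)→{2,4}; (5,5)→{1,5}; (6,3)→{3}. Safe: 6, 7. Place at column 6.
Row 2: attacked by (1,6)→{5,6,7}; (3,2)→{1,2,3}; (5,5)→{2,5}; (6,3)→{3,7}. Safe: 4. Place at column 4.
Row 4: attacked by (1,6)→{3,6}; (2,4)→{2,4,6}; (3,2)→{1,2,3}; (5,5)→{4,5,6}; (6,3)→{1,3,5}. Safe: 7. Place at column 7.
Row 7: attacked by (1,6)→{6}; (2,4)→{4}; (3,2)→{2,6}; (4,7)→{4,7}; (5,5)→{3,5,7}; (6,3)→{2,3,4}. Safe: 1. Place at column 1.
Columns [6, 4, 2, 7, 5, 3, 1], r−c [-5, -2, 1, -3, 0, 3, 6], r+c [7, 6, 5, 11, 10, 9, 8] are all distinct, so no two queens attack.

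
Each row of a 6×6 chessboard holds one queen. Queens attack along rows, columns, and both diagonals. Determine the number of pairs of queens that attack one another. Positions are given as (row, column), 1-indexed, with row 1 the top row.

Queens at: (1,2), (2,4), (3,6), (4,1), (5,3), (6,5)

0

All columns are distinct and no two queens satisfy |Δrow| = |Δcol|, so no pair attacks.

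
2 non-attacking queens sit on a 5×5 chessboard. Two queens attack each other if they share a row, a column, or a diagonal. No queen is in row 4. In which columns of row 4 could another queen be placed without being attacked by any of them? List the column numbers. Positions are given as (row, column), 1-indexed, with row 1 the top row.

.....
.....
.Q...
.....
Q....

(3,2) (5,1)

(3,2) attacks row 4 at column 2 and diagonals 1, 3.
(5,1) attacks row 4 at column 1 and diagonals 2.
Attacked columns: {1, 2, 3}. Safe: {4, 5}.

columns 4, 5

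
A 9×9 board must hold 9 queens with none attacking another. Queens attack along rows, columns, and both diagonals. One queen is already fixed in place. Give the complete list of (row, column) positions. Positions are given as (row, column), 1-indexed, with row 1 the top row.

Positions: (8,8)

Row 1: attacked by (8,8)→{1,8}. Safe: 2, 3, 4, 5, 6, 7, 9. Place at column 2.
Row 2: attacked by (1,2)→{1,2,3}; (8,8)→{2,8}. Safe: 4, 5, 6, 7, 9. Place at column 4.
Row 3: attacked by (1,2)→{2,4}; (2,4)→{3,4,5}; (8,8)→{3,8}. Safe: 1, 6, 7, 9. Place at column 7.
Row 4: attacked by (1,2)→{2,5}; (2,4)→{2,4,6}; (3,7)→{6,7,8}; (8,8)→{4,8}. Safe: 1, 3, 9. Place at column 1.
Row 5: attacked by (1,2)→{2,6}; (2,4)→{1,4,7}; (3,7)→{5,7,9}; (4,1)→{1,2}; (8,8)→{5,8}. Safe: 3. Place at column 3.
Row 6: attacked by (1,2)→{2,7}; (2,4)→{4,8}; (3,7)→{4,7}; (4,1)→{1,3}; (5,3)→{2,3,4}; (8,8)→{6,8}. Safe: 5, 9. Place at column 9.
Row 7: attacked by (1,2)→{2,8}; (2,4)→{4,9}; (3,7)→{3,7}; (4,1)→{1,4}; (5,3)→{1,3,5}; (6,9)→{8,9}; (8,8)→{7,8,9}. Safe: 6. Place at column 6.
Row 9: attacked by (1,2)→{2}; (2,4)→{4}; (3,7)→{1,7}; (4,1)→{1,6}; (5,3)→{3,7}; (6,9)→{6,9}; (7,6)→{4,6,8}; (8,8)→{7,8,9}. Safe: 5. Place at column 5.
Columns [2, 4, 7, 1, 3, 9, 6, 8, 5], r−c [-1, -2, -4, 3, 2, -3, 1, 0, 4], r+c [3, 6, 10, 5, 8, 15, 13, 16, 14] are all distinct, so no two queens attack.

(1,2) (2,4) (3,7) (4,1) (5,3) (6,9) (7,6) (8,8) (9,5)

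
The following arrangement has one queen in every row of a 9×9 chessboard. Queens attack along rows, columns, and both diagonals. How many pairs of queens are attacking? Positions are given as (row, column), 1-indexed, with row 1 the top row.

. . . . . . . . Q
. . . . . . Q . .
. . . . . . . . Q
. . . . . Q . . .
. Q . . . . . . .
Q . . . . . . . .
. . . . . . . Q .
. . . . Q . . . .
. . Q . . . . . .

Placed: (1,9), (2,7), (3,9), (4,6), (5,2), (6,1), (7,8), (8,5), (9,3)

Same column: (1,9)–(3,9) (column 9).
Same diagonal: (1,9)–(4,6) (|1−4| = |9−6| = 3); (3,9)–(9,3) (|3−9| = |9−3| = 6); (5,2)–(6,1) (|5−6| = |2−1| = 1); (5,2)–(8,5) (|5−8| = |2−5| = 3).
Total attacking pairs: 5.

5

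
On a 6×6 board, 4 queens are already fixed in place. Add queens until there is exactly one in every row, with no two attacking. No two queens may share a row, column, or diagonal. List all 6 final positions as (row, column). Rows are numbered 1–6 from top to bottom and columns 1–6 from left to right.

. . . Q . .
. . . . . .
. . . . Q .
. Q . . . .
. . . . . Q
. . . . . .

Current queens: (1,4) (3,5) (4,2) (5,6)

(1,4) (2,1) (3,5) (4,2) (5,6) (6,3)

Row 2: attacked by (1,4)→{3,4,5}; (3,5)→{4,5,6}; (4,2)→{2,4}; (5,6)→{3,6}. Safe: 1. Place at column 1.
Row 6: attacked by (1,4)→{4}; (2,1)→{1,5}; (3,5)→{2,5}; (4,2)→{2,4}; (5,6)→{5,6}. Safe: 3. Place at column 3.
Columns [4, 1, 5, 2, 6, 3], r−c [-3, 1, -2, 2, -1, 3], r+c [5, 3, 8, 6, 11, 9] are all distinct, so no two queens attack.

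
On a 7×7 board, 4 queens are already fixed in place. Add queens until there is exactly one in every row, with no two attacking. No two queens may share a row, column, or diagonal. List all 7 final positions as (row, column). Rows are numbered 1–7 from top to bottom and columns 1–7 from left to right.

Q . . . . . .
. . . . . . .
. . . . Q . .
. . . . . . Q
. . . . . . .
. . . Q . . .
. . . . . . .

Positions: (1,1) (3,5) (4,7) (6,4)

Row 2: attacked by (1,1)→{1,2}; (3,5)→{4,5,6}; (4,7)→{5,7}; (6,4)→{4}. Safe: 3. Place at column 3.
Row 5: attacked by (1,1)→{1,5}; (2,3)→{3,6}; (3,5)→{3,5,7}; (4,7)→{6,7}; (6,4)→{3,4,5}. Safe: 2. Place at column 2.
Row 7: attacked by (1,1)→{1,7}; (2,3)→{3}; (3,5)→{1,5}; (4,7)→{4,7}; (5,2)→{2,4}; (6,4)→{3,4,5}. Safe: 6. Place at column 6.
Columns [1, 3, 5, 7, 2, 4, 6], r−c [0, -1, -2, -3, 3, 2, 1], r+c [2, 5, 8, 11, 7, 10, 13] are all distinct, so no two queens attack.

(1,1) (2,3) (3,5) (4,7) (5,2) (6,4) (7,6)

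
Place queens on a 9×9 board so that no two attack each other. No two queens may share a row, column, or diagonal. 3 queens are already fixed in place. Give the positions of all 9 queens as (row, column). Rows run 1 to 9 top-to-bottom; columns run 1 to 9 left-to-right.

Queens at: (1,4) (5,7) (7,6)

Row 2: attacked by (1,4)→{3,4,5}; (5,7)→{4,7}; (7,6)→{1,6}. Safe: 2, 8, 9. Place at column 8.
Row 3: attacked by (1,4)→{2,4,6}; (2,8)→{7,8,9}; (5,7)→{5,7,9}; (7,6)→{2,6}. Safe: 1, 3. Place at column 1.
Row 4: attacked by (1,4)→{1,4,7}; (2,8)→{6,8}; (3,1)→{1,2}; (5,7)→{6,7,8}; (7,6)→{3,6,9}. Safe: 5. Place at column 5.
Row 6: attacked by (1,4)→{4,9}; (2,8)→{4,8}; (3,1)→{1,4}; (4,5)→{3,5,7}; (5,7)→{6,7,8}; (7,6)→{5,6,7}. Safe: 2. Place at column 2.
Row 8: attacked by (1,4)→{4}; (2,8)→{2,8}; (3,1)→{1,6}; (4,5)→{1,5,9}; (5,7)→{4,7}; (6,2)→{2,4}; (7,6)→{5,6,7}. Safe: 3. Place at column 3.
Row 9: attacked by (1,4)→{4}; (2,8)→{1,8}; (3,1)→{1,7}; (4,5)→{5}; (5,7)→{3,7}; (6,2)→{2,5}; (7,6)→{4,6,8}; (8,3)→{2,3,4}. Safe: 9. Place at column 9.
Columns [4, 8, 1, 5, 7, 2, 6, 3, 9], r−c [-3, -6, 2, -1, -2, 4, 1, 5, 0], r+c [5, 10, 4, 9, 12, 8, 13, 11, 18] are all distinct, so no two queens attack.

(1,4) (2,8) (3,1) (4,5) (5,7) (6,2) (7,6) (8,3) (9,9)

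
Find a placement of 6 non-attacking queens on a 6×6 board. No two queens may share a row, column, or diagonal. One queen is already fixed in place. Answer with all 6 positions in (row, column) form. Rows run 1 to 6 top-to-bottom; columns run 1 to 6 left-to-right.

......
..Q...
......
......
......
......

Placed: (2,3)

Row 1: attacked by (2,3)→{2,3,4}. Safe: 1, 5, 6. Place at column 5.
Row 3: attacked by (1,5)→{3,5}; (2,3)→{2,3,4}. Safe: 1, 6. Place at column 1.
Row 4: attacked by (1,5)→{2,5}; (2,3)→{1,3,5}; (3,1)→{1,2}. Safe: 4, 6. Place at column 6.
Row 5: attacked by (1,5)→{1,5}; (2,3)→{3,6}; (3,1)→{1,3}; (4,6)→{5,6}. Safe: 2, 4. Place at column 4.
Row 6: attacked by (1,5)→{5}; (2,3)→{3}; (3,1)→{1,4}; (4,6)→{4,6}; (5,4)→{3,4,5}. Safe: 2. Place at column 2.
Columns [5, 3, 1, 6, 4, 2], r−c [-4, -1, 2, -2, 1, 4], r+c [6, 5, 4, 10, 9, 8] are all distinct, so no two queens attack.

(1,5) (2,3) (3,1) (4,6) (5,4) (6,2)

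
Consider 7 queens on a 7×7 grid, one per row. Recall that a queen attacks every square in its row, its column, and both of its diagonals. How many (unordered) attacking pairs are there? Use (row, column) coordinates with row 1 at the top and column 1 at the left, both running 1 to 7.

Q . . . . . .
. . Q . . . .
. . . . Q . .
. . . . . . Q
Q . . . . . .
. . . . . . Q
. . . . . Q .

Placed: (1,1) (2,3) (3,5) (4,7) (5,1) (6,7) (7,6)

4

Same column: (1,1)–(5,1) (column 1); (4,7)–(6,7) (column 7).
Same diagonal: (2,3)–(6,7) (|2−6| = |3−7| = 4); (6,7)–(7,6) (|6−7| = |7−6| = 1).
Total attacking pairs: 4.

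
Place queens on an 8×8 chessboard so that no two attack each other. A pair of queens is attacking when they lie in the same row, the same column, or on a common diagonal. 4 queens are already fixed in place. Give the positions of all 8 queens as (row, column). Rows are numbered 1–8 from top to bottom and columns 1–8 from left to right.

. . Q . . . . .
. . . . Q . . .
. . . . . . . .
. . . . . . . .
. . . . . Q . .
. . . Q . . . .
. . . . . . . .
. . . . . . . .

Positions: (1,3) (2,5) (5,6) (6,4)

(1,3) (2,5) (3,2) (4,8) (5,6) (6,4) (7,7) (8,1)

Row 3: attacked by (1,3)→{1,3,5}; (2,5)→{4,5,6}; (5,6)→{4,6,8}; (6,4)→{1,4,7}. Safe: 2. Place at column 2.
Row 4: attacked by (1,3)→{3,6}; (2,5)→{3,5,7}; (3,2)→{1,2,3}; (5,6)→{5,6,7}; (6,4)→{2,4,6}. Safe: 8. Place at column 8.
Row 7: attacked by (1,3)→{3}; (2,5)→{5}; (3,2)→{2,6}; (4,8)→{5,8}; (5,6)→{4,6,8}; (6,4)→{3,4,5}. Safe: 1, 7. Place at column 7.
Row 8: attacked by (1,3)→{3}; (2,5)→{5}; (3,2)→{2,7}; (4,8)→{4,8}; (5,6)→{3,6}; (6,4)→{2,4,6}; (7,7)→{6,7,8}. Safe: 1. Place at column 1.
Columns [3, 5, 2, 8, 6, 4, 7, 1], r−c [-2, -3, 1, -4, -1, 2, 0, 7], r+c [4, 7, 5, 12, 11, 10, 14, 9] are all distinct, so no two queens attack.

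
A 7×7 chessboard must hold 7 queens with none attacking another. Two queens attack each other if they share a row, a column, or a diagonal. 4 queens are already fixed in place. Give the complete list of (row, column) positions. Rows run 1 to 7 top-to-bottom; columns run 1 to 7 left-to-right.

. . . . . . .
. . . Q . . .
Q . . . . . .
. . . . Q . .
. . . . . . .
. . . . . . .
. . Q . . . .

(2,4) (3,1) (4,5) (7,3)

(1,7) (2,4) (3,1) (4,5) (5,2) (6,6) (7,3)

Row 1: attacked by (2,4)→{3,4,5}; (3,1)→{1,3}; (4,5)→{2,5}; (7,3)→{3}. Safe: 6, 7. Place at column 7.
Row 5: attacked by (1,7)→{3,7}; (2,4)→{1,4,7}; (3,1)→{1,3}; (4,5)→{4,5,6}; (7,3)→{1,3,5}. Safe: 2. Place at column 2.
Row 6: attacked by (1,7)→{2,7}; (2,4)→{4}; (3,1)→{1,4}; (4,5)→{3,5,7}; (5,2)→{1,2,3}; (7,3)→{2,3,4}. Safe: 6. Place at column 6.
Columns [7, 4, 1, 5, 2, 6, 3], r−c [-6, -2, 2, -1, 3, 0, 4], r+c [8, 6, 4, 9, 7, 12, 10] are all distinct, so no two queens attack.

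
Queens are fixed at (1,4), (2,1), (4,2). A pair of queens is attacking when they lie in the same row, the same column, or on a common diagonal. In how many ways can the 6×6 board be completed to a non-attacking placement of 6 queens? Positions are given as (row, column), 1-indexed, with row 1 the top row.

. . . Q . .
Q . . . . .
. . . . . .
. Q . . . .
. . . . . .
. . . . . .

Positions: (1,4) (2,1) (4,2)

Branch on row 3: col 5 → 1.
Sum: 1 = 1.

1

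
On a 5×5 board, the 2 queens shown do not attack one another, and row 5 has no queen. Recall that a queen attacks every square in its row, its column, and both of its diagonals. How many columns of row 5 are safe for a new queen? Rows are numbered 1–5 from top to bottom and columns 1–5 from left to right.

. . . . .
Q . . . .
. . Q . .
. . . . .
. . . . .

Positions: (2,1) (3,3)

1

(2,1) attacks row 5 at column 1 and diagonals 4.
(3,3) attacks row 5 at column 3 and diagonals 1, 5.
Attacked columns: {1, 3, 4, 5}. Safe: {2}.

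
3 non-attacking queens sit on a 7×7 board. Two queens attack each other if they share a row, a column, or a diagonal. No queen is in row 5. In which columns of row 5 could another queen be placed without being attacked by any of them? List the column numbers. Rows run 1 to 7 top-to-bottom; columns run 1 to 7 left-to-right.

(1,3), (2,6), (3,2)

columns 1, 5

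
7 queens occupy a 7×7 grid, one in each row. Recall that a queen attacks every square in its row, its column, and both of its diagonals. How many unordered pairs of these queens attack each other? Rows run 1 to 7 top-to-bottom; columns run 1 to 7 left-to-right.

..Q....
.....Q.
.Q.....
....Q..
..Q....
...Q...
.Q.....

5

Same column: (1,3)–(5,3) (column 3); (3,2)–(7,2) (column 2).
Same diagonal: (2,6)–(5,3) (|2−5| = |6−3| = 3); (4,5)–(7,2) (|4−7| = |5−2| = 3); (5,3)–(6,4) (|5−6| = |3−4| = 1).
Total attacking pairs: 5.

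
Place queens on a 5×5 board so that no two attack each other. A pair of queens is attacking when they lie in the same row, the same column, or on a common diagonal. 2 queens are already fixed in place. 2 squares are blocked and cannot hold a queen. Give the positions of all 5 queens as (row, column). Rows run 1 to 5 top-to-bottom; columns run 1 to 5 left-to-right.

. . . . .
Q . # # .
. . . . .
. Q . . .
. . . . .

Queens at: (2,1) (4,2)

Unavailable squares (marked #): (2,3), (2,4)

Row 1: attacked by (2,1)→{1,2}; (4,2)→{2,5}. Safe: 3, 4. Place at column 3.
Row 3: attacked by (1,3)→{1,3,5}; (2,1)→{1,2}; (4,2)→{1,2,3}. Safe: 4. Place at column 4.
Row 5: attacked by (1,3)→{3}; (2,1)→{1,4}; (3,4)→{2,4}; (4,2)→{1,2,3}. Safe: 5. Place at column 5.
Columns [3, 1, 4, 2, 5], r−c [-2, 1, -1, 2, 0], r+c [4, 3, 7, 6, 10] are all distinct, so no two queens attack.

(1,3) (2,1) (3,4) (4,2) (5,5)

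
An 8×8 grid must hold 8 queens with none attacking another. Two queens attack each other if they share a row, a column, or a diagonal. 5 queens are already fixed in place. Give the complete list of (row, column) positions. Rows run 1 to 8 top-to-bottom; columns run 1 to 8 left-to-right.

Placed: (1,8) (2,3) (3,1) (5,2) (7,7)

(1,8) (2,3) (3,1) (4,6) (5,2) (6,5) (7,7) (8,4)

Row 4: attacked by (1,8)→{5,8}; (2,3)→{1,3,5}; (3,1)→{1,2}; (5,2)→{1,2,3}; (7,7)→{4,7}. Safe: 6. Place at column 6.
Row 6: attacked by (1,8)→{3,8}; (2,3)→{3,7}; (3,1)→{1,4}; (4,6)→{4,6,8}; (5,2)→{1,2,3}; (7,7)→{6,7,8}. Safe: 5. Place at column 5.
Row 8: attacked by (1,8)→{1,8}; (2,3)→{3}; (3,1)→{1,6}; (4,6)→{2,6}; (5,2)→{2,5}; (6,5)→{3,5,7}; (7,7)→{6,7,8}. Safe: 4. Place at column 4.
Columns [8, 3, 1, 6, 2, 5, 7, 4], r−c [-7, -1, 2, -2, 3, 1, 0, 4], r+c [9, 5, 4, 10, 7, 11, 14, 12] are all distinct, so no two queens attack.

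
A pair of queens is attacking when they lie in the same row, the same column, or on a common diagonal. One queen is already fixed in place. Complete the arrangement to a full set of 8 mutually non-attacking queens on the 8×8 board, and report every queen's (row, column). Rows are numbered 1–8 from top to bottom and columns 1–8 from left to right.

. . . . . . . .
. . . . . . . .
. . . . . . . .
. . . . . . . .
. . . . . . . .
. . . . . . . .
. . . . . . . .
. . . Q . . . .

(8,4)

(1,5) (2,3) (3,1) (4,7) (5,2) (6,8) (7,6) (8,4)

Row 1: attacked by (8,4)→{4}. Safe: 1, 2, 3, 5, 6, 7, 8. Place at column 5.
Row 2: attacked by (1,5)→{4,5,6}; (8,4)→{4}. Safe: 1, 2, 3, 7, 8. Place at column 3.
Row 3: attacked by (1,5)→{3,5,7}; (2,3)→{2,3,4}; (8,4)→{4}. Safe: 1, 6, 8. Place at column 1.
Row 4: attacked by (1,5)→{2,5,8}; (2,3)→{1,3,5}; (3,1)→{1,2}; (8,4)→{4,8}. Safe: 6, 7. Place at column 7.
Row 5: attacked by (1,5)→{1,5}; (2,3)→{3,6}; (3,1)→{1,3}; (4,7)→{6,7,8}; (8,4)→{1,4,7}. Safe: 2. Place at column 2.
Row 6: attacked by (1,5)→{5}; (2,3)→{3,7}; (3,1)→{1,4}; (4,7)→{5,7}; (5,2)→{1,2,3}; (8,4)→{2,4,6}. Safe: 8. Place at column 8.
Row 7: attacked by (1,5)→{5}; (2,3)→{3,8}; (3,1)→{1,5}; (4,7)→{4,7}; (5,2)→{2,4}; (6,8)→{7,8}; (8,4)→{3,4,5}. Safe: 6. Place at column 6.
Columns [5, 3, 1, 7, 2, 8, 6, 4], r−c [-4, -1, 2, -3, 3, -2, 1, 4], r+c [6, 5, 4, 11, 7, 14, 13, 12] are all distinct, so no two queens attack.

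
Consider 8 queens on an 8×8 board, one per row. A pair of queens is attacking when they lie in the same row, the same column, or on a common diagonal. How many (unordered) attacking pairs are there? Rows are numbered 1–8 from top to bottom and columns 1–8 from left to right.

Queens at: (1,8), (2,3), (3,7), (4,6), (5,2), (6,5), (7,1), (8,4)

1

Same diagonal: (3,7)–(4,6) (|3−4| = |7−6| = 1).
Total attacking pairs: 1.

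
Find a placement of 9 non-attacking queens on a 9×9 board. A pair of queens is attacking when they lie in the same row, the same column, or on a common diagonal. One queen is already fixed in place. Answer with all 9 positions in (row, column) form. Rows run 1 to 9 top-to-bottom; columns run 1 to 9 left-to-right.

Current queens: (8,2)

(1,4) (2,9) (3,5) (4,3) (5,1) (6,6) (7,8) (8,2) (9,7)

Row 1: attacked by (8,2)→{2,9}. Safe: 1, 3, 4, 5, 6, 7, 8. Place at column 4.
Row 2: attacked by (1,4)→{3,4,5}; (8,2)→{2,8}. Safe: 1, 6, 7, 9. Place at column 9.
Row 3: attacked by (1,4)→{2,4,6}; (2,9)→{8,9}; (8,2)→{2,7}. Safe: 1, 3, 5. Place at column 5.
Row 4: attacked by (1,4)→{1,4,7}; (2,9)→{7,9}; (3,5)→{4,5,6}; (8,2)→{2,6}. Safe: 3, 8. Place at column 3.
Row 5: attacked by (1,4)→{4,8}; (2,9)→{6,9}; (3,5)→{3,5,7}; (4,3)→{2,3,4}; (8,2)→{2,5}. Safe: 1. Place at column 1.
Row 6: attacked by (1,4)→{4,9}; (2,9)→{5,9}; (3,5)→{2,5,8}; (4,3)→{1,3,5}; (5,1)→{1,2}; (8,2)→{2,4}. Safe: 6, 7. Place at column 6.
Row 7: attacked by (1,4)→{4}; (2,9)→{4,9}; (3,5)→{1,5,9}; (4,3)→{3,6}; (5,1)→{1,3}; (6,6)→{5,6,7}; (8,2)→{1,2,3}. Safe: 8. Place at column 8.
Row 9: attacked by (1,4)→{4}; (2,9)→{2,9}; (3,5)→{5}; (4,3)→{3,8}; (5,1)→{1,5}; (6,6)→{3,6,9}; (7,8)→{6,8}; (8,2)→{1,2,3}. Safe: 7. Place at column 7.
Columns [4, 9, 5, 3, 1, 6, 8, 2, 7], r−c [-3, -7, -2, 1, 4, 0, -1, 6, 2], r+c [5, 11, 8, 7, 6, 12, 15, 10, 16] are all distinct, so no two queens attack.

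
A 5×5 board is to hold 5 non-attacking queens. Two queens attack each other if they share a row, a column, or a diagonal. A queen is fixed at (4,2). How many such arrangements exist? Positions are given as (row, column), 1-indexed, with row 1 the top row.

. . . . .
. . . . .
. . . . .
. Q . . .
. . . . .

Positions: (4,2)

Branch on row 1: col 1 → 1; col 3 → 1; col 4 → 0.
Sum: 1 + 1 + 0 = 2.

2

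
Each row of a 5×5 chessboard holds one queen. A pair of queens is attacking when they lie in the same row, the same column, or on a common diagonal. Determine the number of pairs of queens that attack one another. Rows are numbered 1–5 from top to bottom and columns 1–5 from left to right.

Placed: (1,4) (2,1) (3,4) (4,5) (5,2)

Same column: (1,4)–(3,4) (column 4).
Same diagonal: (3,4)–(4,5) (|3−4| = |4−5| = 1); (3,4)–(5,2) (|3−5| = |4−2| = 2).
Total attacking pairs: 3.

3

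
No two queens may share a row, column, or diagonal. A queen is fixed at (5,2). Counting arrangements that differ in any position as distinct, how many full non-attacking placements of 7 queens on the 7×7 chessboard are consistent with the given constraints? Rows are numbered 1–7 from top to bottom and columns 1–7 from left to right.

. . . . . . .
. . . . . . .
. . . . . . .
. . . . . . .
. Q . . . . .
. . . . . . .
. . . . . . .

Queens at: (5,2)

6

Branch on row 1: col 1 → 1; col 3 → 1; col 4 → 2; col 5 → 1; col 7 → 1.
Sum: 1 + 1 + 2 + 1 + 1 = 6.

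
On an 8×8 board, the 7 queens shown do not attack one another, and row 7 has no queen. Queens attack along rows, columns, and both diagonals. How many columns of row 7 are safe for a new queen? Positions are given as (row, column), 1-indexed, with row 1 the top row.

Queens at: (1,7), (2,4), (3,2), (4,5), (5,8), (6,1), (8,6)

1

(1,7) attacks row 7 at column 7 and diagonals 1.
(2,4) attacks row 7 at column 4.
(3,2) attacks row 7 at column 2 and diagonals 6.
(4,5) attacks row 7 at column 5 and diagonals 2, 8.
(5,8) attacks row 7 at column 8 and diagonals 6.
(6,1) attacks row 7 at column 1 and diagonals 2.
(8,6) attacks row 7 at column 6 and diagonals 5, 7.
Attacked columns: {1, 2, 4, 5, 6, 7, 8}. Safe: {3}.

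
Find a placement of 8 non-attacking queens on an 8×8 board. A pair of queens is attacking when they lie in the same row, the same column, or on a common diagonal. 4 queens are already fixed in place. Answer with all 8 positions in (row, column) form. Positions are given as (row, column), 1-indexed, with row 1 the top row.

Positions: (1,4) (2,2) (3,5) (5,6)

Row 4: attacked by (1,4)→{1,4,7}; (2,2)→{2,4}; (3,5)→{4,5,6}; (5,6)→{5,6,7}. Safe: 3, 8. Place at column 8.
Row 6: attacked by (1,4)→{4}; (2,2)→{2,6}; (3,5)→{2,5,8}; (4,8)→{6,8}; (5,6)→{5,6,7}. Safe: 1, 3. Place at column 1.
Row 7: attacked by (1,4)→{4}; (2,2)→{2,7}; (3,5)→{1,5}; (4,8)→{5,8}; (5,6)→{4,6,8}; (6,1)→{1,2}. Safe: 3. Place at column 3.
Row 8: attacked by (1,4)→{4}; (2,2)→{2,8}; (3,5)→{5}; (4,8)→{4,8}; (5,6)→{3,6}; (6,1)→{1,3}; (7,3)→{2,3,4}. Safe: 7. Place at column 7.
Columns [4, 2, 5, 8, 6, 1, 3, 7], r−c [-3, 0, -2, -4, -1, 5, 4, 1], r+c [5, 4, 8, 12, 11, 7, 10, 15] are all distinct, so no two queens attack.

(1,4) (2,2) (3,5) (4,8) (5,6) (6,1) (7,3) (8,7)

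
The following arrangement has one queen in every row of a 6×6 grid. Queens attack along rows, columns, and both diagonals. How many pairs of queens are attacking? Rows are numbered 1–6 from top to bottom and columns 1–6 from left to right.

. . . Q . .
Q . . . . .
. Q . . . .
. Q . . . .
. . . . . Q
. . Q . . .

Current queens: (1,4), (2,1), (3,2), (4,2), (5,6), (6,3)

Same column: (3,2)–(4,2) (column 2).
Same diagonal: (1,4)–(3,2) (|1−3| = |4−2| = 2); (2,1)–(3,2) (|2−3| = |1−2| = 1).
Total attacking pairs: 3.

3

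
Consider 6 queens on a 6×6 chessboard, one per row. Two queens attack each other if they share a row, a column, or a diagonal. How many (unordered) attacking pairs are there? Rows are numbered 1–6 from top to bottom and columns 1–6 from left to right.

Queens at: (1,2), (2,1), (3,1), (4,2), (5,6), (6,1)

7

Same column: (1,2)–(4,2) (column 2); (2,1)–(3,1) (column 1); (2,1)–(6,1) (column 1); (3,1)–(6,1) (column 1).
Same diagonal: (1,2)–(2,1) (|1−2| = |2−1| = 1); (1,2)–(5,6) (|1−5| = |2−6| = 4); (3,1)–(4,2) (|3−4| = |1−2| = 1).
Total attacking pairs: 7.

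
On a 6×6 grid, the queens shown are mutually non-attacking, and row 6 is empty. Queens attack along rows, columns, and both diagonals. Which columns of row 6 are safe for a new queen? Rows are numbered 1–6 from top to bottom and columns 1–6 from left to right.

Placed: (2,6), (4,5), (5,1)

(2,6) attacks row 6 at column 6 and diagonals 2.
(4,5) attacks row 6 at column 5 and diagonals 3.
(5,1) attacks row 6 at column 1 and diagonals 2.
Attacked columns: {1, 2, 3, 5, 6}. Safe: {4}.

columns 4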